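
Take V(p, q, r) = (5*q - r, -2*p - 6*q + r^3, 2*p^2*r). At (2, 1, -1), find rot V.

(∇×V)₁ = ∂V₃/∂q − ∂V₂/∂r = -3*r^2
(∇×V)₂ = ∂V₁/∂r − ∂V₃/∂p = -4*p*r - 1
(∇×V)₃ = ∂V₂/∂p − ∂V₁/∂q = -7
∇×V = (-3*r^2, -4*p*r - 1, -7)
At (2, 1, -1): (-3, 7, -7).

(-3, 7, -7)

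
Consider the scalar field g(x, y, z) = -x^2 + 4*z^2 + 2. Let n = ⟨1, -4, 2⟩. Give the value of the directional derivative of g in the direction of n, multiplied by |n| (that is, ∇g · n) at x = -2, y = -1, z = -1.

∂g/∂x = -2*x
∂g/∂y = 0
∂g/∂z = 8*z
∇g at (-2, -1, -1) = (4, 0, -8)
∇g · n = (4)(1) + (0)(-4) + (-8)(2) = -12

-12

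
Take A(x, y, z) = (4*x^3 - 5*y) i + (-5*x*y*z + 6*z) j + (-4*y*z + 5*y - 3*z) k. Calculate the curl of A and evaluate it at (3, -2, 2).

(-39, 0, 25)

(∇×A)₁ = ∂A₃/∂y − ∂A₂/∂z = 5*x*y - 4*z - 1
(∇×A)₂ = ∂A₁/∂z − ∂A₃/∂x = 0
(∇×A)₃ = ∂A₂/∂x − ∂A₁/∂y = -5*y*z + 5
∇×A = (5*x*y - 4*z - 1, 0, -5*y*z + 5)
At (3, -2, 2): (-39, 0, 25).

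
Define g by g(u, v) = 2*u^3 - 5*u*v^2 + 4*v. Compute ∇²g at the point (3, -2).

∂²g/∂u² = 12*u
∂²g/∂v² = -10*u
∇²g = 2*u
At (3, -2): 6.

6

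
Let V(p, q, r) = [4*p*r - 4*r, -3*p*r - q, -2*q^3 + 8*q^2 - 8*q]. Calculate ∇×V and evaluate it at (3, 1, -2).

(∇×V)₁ = ∂V₃/∂q − ∂V₂/∂r = 3*p - 6*q^2 + 16*q - 8
(∇×V)₂ = ∂V₁/∂r − ∂V₃/∂p = 4*p - 4
(∇×V)₃ = ∂V₂/∂p − ∂V₁/∂q = -3*r
∇×V = (3*p - 6*q^2 + 16*q - 8, 4*p - 4, -3*r)
At (3, 1, -2): (11, 8, 6).

(11, 8, 6)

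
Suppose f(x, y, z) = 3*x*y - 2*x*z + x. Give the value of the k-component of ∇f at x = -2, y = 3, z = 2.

4

(∇f)_3 = ∂f/∂z = -2*x
At (-2, 3, 2): 4.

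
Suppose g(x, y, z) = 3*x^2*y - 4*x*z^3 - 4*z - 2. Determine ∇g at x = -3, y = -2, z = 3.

∂g/∂x = 6*x*y - 4*z^3
∂g/∂y = 3*x^2
∂g/∂z = -12*x*z^2 - 4
∇g = (6*x*y - 4*z^3, 3*x^2, -12*x*z^2 - 4)
At (-3, -2, 3): (-72, 27, 320).

(-72, 27, 320)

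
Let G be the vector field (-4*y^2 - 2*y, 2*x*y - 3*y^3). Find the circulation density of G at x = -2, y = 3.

32

∂G₂/∂x = 2*y
∂G₁/∂y = -8*y - 2
Scalar curl = 10*y + 2
At (-2, 3): 32.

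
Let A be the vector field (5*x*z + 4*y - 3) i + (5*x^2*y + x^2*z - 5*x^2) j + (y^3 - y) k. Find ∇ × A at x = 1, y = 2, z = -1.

(∇×A)₁ = ∂A₃/∂y − ∂A₂/∂z = -x^2 + 3*y^2 - 1
(∇×A)₂ = ∂A₁/∂z − ∂A₃/∂x = 5*x
(∇×A)₃ = ∂A₂/∂x − ∂A₁/∂y = 10*x*y + 2*x*z - 10*x - 4
∇×A = (-x^2 + 3*y^2 - 1, 5*x, 10*x*y + 2*x*z - 10*x - 4)
At (1, 2, -1): (10, 5, 4).

(10, 5, 4)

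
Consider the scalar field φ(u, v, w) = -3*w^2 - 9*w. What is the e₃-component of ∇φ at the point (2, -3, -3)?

9

(∇φ)_3 = ∂φ/∂w = -6*w - 9
At (2, -3, -3): 9.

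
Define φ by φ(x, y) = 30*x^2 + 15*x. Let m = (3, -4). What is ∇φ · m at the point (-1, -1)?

-135

∂φ/∂x = 60*x + 15
∂φ/∂y = 0
∇φ at (-1, -1) = (-45, 0)
∇φ · m = (-45)(3) + (0)(-4) = -135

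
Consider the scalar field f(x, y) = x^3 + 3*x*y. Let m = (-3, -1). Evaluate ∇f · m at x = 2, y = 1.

∂f/∂x = 3*x^2 + 3*y
∂f/∂y = 3*x
∇f at (2, 1) = (15, 6)
∇f · m = (15)(-3) + (6)(-1) = -51

-51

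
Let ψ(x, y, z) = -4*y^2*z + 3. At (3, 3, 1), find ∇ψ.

(0, -24, -36)

∂ψ/∂x = 0
∂ψ/∂y = -8*y*z
∂ψ/∂z = -4*y^2
∇ψ = (0, -8*y*z, -4*y^2)
At (3, 3, 1): (0, -24, -36).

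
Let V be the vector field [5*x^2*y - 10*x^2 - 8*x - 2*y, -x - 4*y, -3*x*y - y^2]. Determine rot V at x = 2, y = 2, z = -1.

(∇×V)₁ = ∂V₃/∂y − ∂V₂/∂z = -3*x - 2*y
(∇×V)₂ = ∂V₁/∂z − ∂V₃/∂x = 3*y
(∇×V)₃ = ∂V₂/∂x − ∂V₁/∂y = -5*x^2 + 1
∇×V = (-3*x - 2*y, 3*y, -5*x^2 + 1)
At (2, 2, -1): (-10, 6, -19).

(-10, 6, -19)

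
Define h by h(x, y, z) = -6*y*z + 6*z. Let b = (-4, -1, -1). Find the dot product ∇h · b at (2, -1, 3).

6

∂h/∂x = 0
∂h/∂y = -6*z
∂h/∂z = -6*y + 6
∇h at (2, -1, 3) = (0, -18, 12)
∇h · b = (0)(-4) + (-18)(-1) + (12)(-1) = 6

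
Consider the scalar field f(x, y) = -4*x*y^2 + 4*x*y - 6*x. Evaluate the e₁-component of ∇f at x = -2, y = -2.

-30

(∇f)_1 = ∂f/∂x = -4*y^2 + 4*y - 6
At (-2, -2): -30.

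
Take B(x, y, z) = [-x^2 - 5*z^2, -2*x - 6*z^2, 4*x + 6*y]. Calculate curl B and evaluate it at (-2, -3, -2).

(∇×B)₁ = ∂B₃/∂y − ∂B₂/∂z = 12*z + 6
(∇×B)₂ = ∂B₁/∂z − ∂B₃/∂x = -10*z - 4
(∇×B)₃ = ∂B₂/∂x − ∂B₁/∂y = -2
∇×B = (12*z + 6, -10*z - 4, -2)
At (-2, -3, -2): (-18, 16, -2).

(-18, 16, -2)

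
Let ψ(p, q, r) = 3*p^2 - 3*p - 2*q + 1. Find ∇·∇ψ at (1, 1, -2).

∂²ψ/∂p² = 6
∂²ψ/∂q² = 0
∂²ψ/∂r² = 0
∇²ψ = 6
At (1, 1, -2): 6.

6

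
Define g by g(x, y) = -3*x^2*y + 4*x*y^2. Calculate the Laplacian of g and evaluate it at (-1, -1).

∂²g/∂x² = -6*y
∂²g/∂y² = 8*x
∇²g = 8*x - 6*y
At (-1, -1): -2.

-2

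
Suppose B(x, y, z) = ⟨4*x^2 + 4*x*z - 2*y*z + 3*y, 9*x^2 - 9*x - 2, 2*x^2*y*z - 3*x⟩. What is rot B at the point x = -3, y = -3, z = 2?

(36, -75, -62)

(∇×B)₁ = ∂B₃/∂y − ∂B₂/∂z = 2*x^2*z
(∇×B)₂ = ∂B₁/∂z − ∂B₃/∂x = -4*x*y*z + 4*x - 2*y + 3
(∇×B)₃ = ∂B₂/∂x − ∂B₁/∂y = 18*x + 2*z - 12
∇×B = (2*x^2*z, -4*x*y*z + 4*x - 2*y + 3, 18*x + 2*z - 12)
At (-3, -3, 2): (36, -75, -62).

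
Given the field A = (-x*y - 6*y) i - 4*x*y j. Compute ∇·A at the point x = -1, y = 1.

3

∂A₁/∂x = -y
∂A₂/∂y = -4*x
∇·A = -4*x - y
At (-1, 1): 3.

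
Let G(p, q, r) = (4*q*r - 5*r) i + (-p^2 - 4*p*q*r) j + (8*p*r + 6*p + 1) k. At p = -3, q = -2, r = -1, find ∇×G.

(24, -11, 2)

(∇×G)₁ = ∂G₃/∂q − ∂G₂/∂r = 4*p*q
(∇×G)₂ = ∂G₁/∂r − ∂G₃/∂p = 4*q - 8*r - 11
(∇×G)₃ = ∂G₂/∂p − ∂G₁/∂q = -2*p - 4*q*r - 4*r
∇×G = (4*p*q, 4*q - 8*r - 11, -2*p - 4*q*r - 4*r)
At (-3, -2, -1): (24, -11, 2).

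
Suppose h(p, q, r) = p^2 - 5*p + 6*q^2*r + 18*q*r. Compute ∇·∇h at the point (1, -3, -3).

-34

∂²h/∂p² = 2
∂²h/∂q² = 12*r
∂²h/∂r² = 0
∇²h = 12*r + 2
At (1, -3, -3): -34.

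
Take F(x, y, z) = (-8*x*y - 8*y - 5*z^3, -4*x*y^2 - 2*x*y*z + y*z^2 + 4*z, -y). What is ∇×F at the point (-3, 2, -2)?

(-9, -60, -24)

(∇×F)₁ = ∂F₃/∂y − ∂F₂/∂z = 2*x*y - 2*y*z - 5
(∇×F)₂ = ∂F₁/∂z − ∂F₃/∂x = -15*z^2
(∇×F)₃ = ∂F₂/∂x − ∂F₁/∂y = 8*x - 4*y^2 - 2*y*z + 8
∇×F = (2*x*y - 2*y*z - 5, -15*z^2, 8*x - 4*y^2 - 2*y*z + 8)
At (-3, 2, -2): (-9, -60, -24).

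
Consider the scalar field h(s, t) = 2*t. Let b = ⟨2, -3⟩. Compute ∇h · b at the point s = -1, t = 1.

∂h/∂s = 0
∂h/∂t = 2
∇h at (-1, 1) = (0, 2)
∇h · b = (0)(2) + (2)(-3) = -6

-6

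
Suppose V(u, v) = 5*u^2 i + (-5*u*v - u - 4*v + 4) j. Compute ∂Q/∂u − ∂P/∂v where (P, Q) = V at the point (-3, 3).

-16

∂V₂/∂u = -5*v - 1
∂V₁/∂v = 0
Scalar curl = -5*v - 1
At (-3, 3): -16.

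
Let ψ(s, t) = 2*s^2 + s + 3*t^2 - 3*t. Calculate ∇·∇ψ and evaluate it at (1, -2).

10

∂²ψ/∂s² = 4
∂²ψ/∂t² = 6
∇²ψ = 10
At (1, -2): 10.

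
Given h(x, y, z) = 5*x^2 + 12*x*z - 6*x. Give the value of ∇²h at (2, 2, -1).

10

∂²h/∂x² = 10
∂²h/∂y² = 0
∂²h/∂z² = 0
∇²h = 10
At (2, 2, -1): 10.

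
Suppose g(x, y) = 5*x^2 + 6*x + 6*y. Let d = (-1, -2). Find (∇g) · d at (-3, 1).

12

∂g/∂x = 10*x + 6
∂g/∂y = 6
∇g at (-3, 1) = (-24, 6)
∇g · d = (-24)(-1) + (6)(-2) = 12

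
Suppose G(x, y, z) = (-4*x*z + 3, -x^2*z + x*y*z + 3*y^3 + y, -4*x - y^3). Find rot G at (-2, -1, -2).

(-1, 12, -6)

(∇×G)₁ = ∂G₃/∂y − ∂G₂/∂z = x^2 - x*y - 3*y^2
(∇×G)₂ = ∂G₁/∂z − ∂G₃/∂x = -4*x + 4
(∇×G)₃ = ∂G₂/∂x − ∂G₁/∂y = -2*x*z + y*z
∇×G = (x^2 - x*y - 3*y^2, -4*x + 4, -2*x*z + y*z)
At (-2, -1, -2): (-1, 12, -6).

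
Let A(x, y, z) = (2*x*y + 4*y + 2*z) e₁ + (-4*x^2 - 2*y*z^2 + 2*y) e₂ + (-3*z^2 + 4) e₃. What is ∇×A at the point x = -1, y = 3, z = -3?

(-36, 2, 6)

(∇×A)₁ = ∂A₃/∂y − ∂A₂/∂z = 4*y*z
(∇×A)₂ = ∂A₁/∂z − ∂A₃/∂x = 2
(∇×A)₃ = ∂A₂/∂x − ∂A₁/∂y = -10*x - 4
∇×A = (4*y*z, 2, -10*x - 4)
At (-1, 3, -3): (-36, 2, 6).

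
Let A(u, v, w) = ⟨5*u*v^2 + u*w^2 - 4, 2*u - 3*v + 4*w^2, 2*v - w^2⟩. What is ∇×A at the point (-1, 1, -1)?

(10, 2, 12)

(∇×A)₁ = ∂A₃/∂v − ∂A₂/∂w = -8*w + 2
(∇×A)₂ = ∂A₁/∂w − ∂A₃/∂u = 2*u*w
(∇×A)₃ = ∂A₂/∂u − ∂A₁/∂v = -10*u*v + 2
∇×A = (-8*w + 2, 2*u*w, -10*u*v + 2)
At (-1, 1, -1): (10, 2, 12).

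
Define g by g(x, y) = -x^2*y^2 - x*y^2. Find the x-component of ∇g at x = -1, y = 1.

1

(∇g)_1 = ∂g/∂x = -2*x*y^2 - y^2
At (-1, 1): 1.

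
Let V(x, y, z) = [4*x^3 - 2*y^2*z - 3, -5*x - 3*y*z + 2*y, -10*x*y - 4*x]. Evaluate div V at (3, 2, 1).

∂V₁/∂x = 12*x^2
∂V₂/∂y = -3*z + 2
∂V₃/∂z = 0
∇·V = 12*x^2 - 3*z + 2
At (3, 2, 1): 107.

107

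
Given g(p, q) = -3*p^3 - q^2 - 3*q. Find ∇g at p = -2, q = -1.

(-36, -1)

∂g/∂p = -9*p^2
∂g/∂q = -2*q - 3
∇g = (-9*p^2, -2*q - 3)
At (-2, -1): (-36, -1).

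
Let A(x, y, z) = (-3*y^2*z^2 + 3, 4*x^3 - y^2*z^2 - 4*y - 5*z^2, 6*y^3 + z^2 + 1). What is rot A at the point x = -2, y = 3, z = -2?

(106, 108, 120)

(∇×A)₁ = ∂A₃/∂y − ∂A₂/∂z = 2*y^2*z + 18*y^2 + 10*z
(∇×A)₂ = ∂A₁/∂z − ∂A₃/∂x = -6*y^2*z
(∇×A)₃ = ∂A₂/∂x − ∂A₁/∂y = 12*x^2 + 6*y*z^2
∇×A = (2*y^2*z + 18*y^2 + 10*z, -6*y^2*z, 12*x^2 + 6*y*z^2)
At (-2, 3, -2): (106, 108, 120).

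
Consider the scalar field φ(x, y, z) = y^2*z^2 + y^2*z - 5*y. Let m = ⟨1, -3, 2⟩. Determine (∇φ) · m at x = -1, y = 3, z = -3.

-183

∂φ/∂x = 0
∂φ/∂y = 2*y*z^2 + 2*y*z - 5
∂φ/∂z = 2*y^2*z + y^2
∇φ at (-1, 3, -3) = (0, 31, -45)
∇φ · m = (0)(1) + (31)(-3) + (-45)(2) = -183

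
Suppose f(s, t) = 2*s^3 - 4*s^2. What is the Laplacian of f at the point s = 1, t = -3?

4

∂²f/∂s² = 4*(3*s - 2)
∂²f/∂t² = 0
∇²f = 12*s - 8
At (1, -3): 4.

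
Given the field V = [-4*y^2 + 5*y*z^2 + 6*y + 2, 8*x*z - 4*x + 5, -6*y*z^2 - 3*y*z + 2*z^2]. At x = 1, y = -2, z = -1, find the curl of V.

(∇×V)₁ = ∂V₃/∂y − ∂V₂/∂z = -8*x - 6*z^2 - 3*z
(∇×V)₂ = ∂V₁/∂z − ∂V₃/∂x = 10*y*z
(∇×V)₃ = ∂V₂/∂x − ∂V₁/∂y = 8*y - 5*z^2 + 8*z - 10
∇×V = (-8*x - 6*z^2 - 3*z, 10*y*z, 8*y - 5*z^2 + 8*z - 10)
At (1, -2, -1): (-11, 20, -39).

(-11, 20, -39)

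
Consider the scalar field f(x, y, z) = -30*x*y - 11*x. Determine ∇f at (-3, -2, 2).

(49, 90, 0)

∂f/∂x = -30*y - 11
∂f/∂y = -30*x
∂f/∂z = 0
∇f = (-30*y - 11, -30*x, 0)
At (-3, -2, 2): (49, 90, 0).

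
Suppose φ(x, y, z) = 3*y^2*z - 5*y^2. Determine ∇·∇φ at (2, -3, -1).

-16

∂²φ/∂x² = 0
∂²φ/∂y² = 2*(3*z - 5)
∂²φ/∂z² = 0
∇²φ = 6*z - 10
At (2, -3, -1): -16.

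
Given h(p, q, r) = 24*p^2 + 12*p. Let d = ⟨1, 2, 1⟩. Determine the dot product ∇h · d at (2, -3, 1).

108

∂h/∂p = 48*p + 12
∂h/∂q = 0
∂h/∂r = 0
∇h at (2, -3, 1) = (108, 0, 0)
∇h · d = (108)(1) + (0)(2) + (0)(1) = 108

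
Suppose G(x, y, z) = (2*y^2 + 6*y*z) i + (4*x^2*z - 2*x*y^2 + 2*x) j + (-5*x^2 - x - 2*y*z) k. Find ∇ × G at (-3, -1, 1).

(-38, -35, -26)

(∇×G)₁ = ∂G₃/∂y − ∂G₂/∂z = -4*x^2 - 2*z
(∇×G)₂ = ∂G₁/∂z − ∂G₃/∂x = 10*x + 6*y + 1
(∇×G)₃ = ∂G₂/∂x − ∂G₁/∂y = 8*x*z - 2*y^2 - 4*y - 6*z + 2
∇×G = (-4*x^2 - 2*z, 10*x + 6*y + 1, 8*x*z - 2*y^2 - 4*y - 6*z + 2)
At (-3, -1, 1): (-38, -35, -26).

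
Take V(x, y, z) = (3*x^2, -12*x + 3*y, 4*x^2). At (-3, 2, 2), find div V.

-15

∂V₁/∂x = 6*x
∂V₂/∂y = 3
∂V₃/∂z = 0
∇·V = 6*x + 3
At (-3, 2, 2): -15.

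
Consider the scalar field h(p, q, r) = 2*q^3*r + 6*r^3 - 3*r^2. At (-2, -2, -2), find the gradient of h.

∂h/∂p = 0
∂h/∂q = 6*q^2*r
∂h/∂r = 2*q^3 + 18*r^2 - 6*r
∇h = (0, 6*q^2*r, 2*q^3 + 18*r^2 - 6*r)
At (-2, -2, -2): (0, -48, 68).

(0, -48, 68)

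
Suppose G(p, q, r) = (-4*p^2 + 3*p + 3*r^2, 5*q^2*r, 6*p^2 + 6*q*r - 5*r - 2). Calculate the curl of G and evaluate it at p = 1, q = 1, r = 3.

(∇×G)₁ = ∂G₃/∂q − ∂G₂/∂r = -5*q^2 + 6*r
(∇×G)₂ = ∂G₁/∂r − ∂G₃/∂p = -12*p + 6*r
(∇×G)₃ = ∂G₂/∂p − ∂G₁/∂q = 0
∇×G = (-5*q^2 + 6*r, -12*p + 6*r, 0)
At (1, 1, 3): (13, 6, 0).

(13, 6, 0)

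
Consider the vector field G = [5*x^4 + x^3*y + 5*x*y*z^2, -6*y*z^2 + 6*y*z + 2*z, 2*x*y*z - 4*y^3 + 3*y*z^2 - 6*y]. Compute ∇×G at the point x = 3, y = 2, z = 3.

(49, 168, -162)

(∇×G)₁ = ∂G₃/∂y − ∂G₂/∂z = 2*x*z - 12*y^2 + 12*y*z - 6*y + 3*z^2 - 8
(∇×G)₂ = ∂G₁/∂z − ∂G₃/∂x = 10*x*y*z - 2*y*z
(∇×G)₃ = ∂G₂/∂x − ∂G₁/∂y = -x^3 - 5*x*z^2
∇×G = (2*x*z - 12*y^2 + 12*y*z - 6*y + 3*z^2 - 8, 10*x*y*z - 2*y*z, -x^3 - 5*x*z^2)
At (3, 2, 3): (49, 168, -162).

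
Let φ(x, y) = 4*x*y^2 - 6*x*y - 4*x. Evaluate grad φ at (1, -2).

∂φ/∂x = 4*y^2 - 6*y - 4
∂φ/∂y = 8*x*y - 6*x
∇φ = (4*y^2 - 6*y - 4, 8*x*y - 6*x)
At (1, -2): (24, -22).

(24, -22)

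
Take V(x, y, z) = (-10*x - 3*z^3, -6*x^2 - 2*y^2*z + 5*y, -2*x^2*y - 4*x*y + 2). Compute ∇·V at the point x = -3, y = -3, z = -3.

-41

∂V₁/∂x = -10
∂V₂/∂y = -4*y*z + 5
∂V₃/∂z = 0
∇·V = -4*y*z - 5
At (-3, -3, -3): -41.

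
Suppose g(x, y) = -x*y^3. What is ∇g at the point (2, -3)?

∂g/∂x = -y^3
∂g/∂y = -3*x*y^2
∇g = (-y^3, -3*x*y^2)
At (2, -3): (27, -54).

(27, -54)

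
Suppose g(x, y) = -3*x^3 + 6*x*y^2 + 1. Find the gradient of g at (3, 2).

(-57, 72)

∂g/∂x = -9*x^2 + 6*y^2
∂g/∂y = 12*x*y
∇g = (-9*x^2 + 6*y^2, 12*x*y)
At (3, 2): (-57, 72).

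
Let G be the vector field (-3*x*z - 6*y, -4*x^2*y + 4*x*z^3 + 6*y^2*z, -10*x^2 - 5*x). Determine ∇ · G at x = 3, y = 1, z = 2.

-18

∂G₁/∂x = -3*z
∂G₂/∂y = -4*x^2 + 12*y*z
∂G₃/∂z = 0
∇·G = -4*x^2 + 12*y*z - 3*z
At (3, 1, 2): -18.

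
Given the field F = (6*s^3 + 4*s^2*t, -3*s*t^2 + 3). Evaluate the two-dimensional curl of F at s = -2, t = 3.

∂F₂/∂s = -3*t^2
∂F₁/∂t = 4*s^2
Scalar curl = -4*s^2 - 3*t^2
At (-2, 3): -43.

-43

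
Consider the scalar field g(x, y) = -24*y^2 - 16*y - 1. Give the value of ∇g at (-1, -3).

∂g/∂x = 0
∂g/∂y = -48*y - 16
∇g = (0, -48*y - 16)
At (-1, -3): (0, 128).

(0, 128)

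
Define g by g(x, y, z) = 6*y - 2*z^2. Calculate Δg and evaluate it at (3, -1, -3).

-4

∂²g/∂x² = 0
∂²g/∂y² = 0
∂²g/∂z² = -4
∇²g = -4
At (3, -1, -3): -4.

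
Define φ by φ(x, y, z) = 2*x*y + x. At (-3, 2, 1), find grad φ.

∂φ/∂x = 2*y + 1
∂φ/∂y = 2*x
∂φ/∂z = 0
∇φ = (2*y + 1, 2*x, 0)
At (-3, 2, 1): (5, -6, 0).

(5, -6, 0)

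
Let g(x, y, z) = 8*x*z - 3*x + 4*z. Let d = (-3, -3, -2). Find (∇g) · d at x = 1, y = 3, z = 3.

-87

∂g/∂x = 8*z - 3
∂g/∂y = 0
∂g/∂z = 8*x + 4
∇g at (1, 3, 3) = (21, 0, 12)
∇g · d = (21)(-3) + (0)(-3) + (12)(-2) = -87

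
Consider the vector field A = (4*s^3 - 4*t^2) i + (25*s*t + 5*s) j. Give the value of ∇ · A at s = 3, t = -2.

183

∂A₁/∂s = 12*s^2
∂A₂/∂t = 25*s
∇·A = 12*s^2 + 25*s
At (3, -2): 183.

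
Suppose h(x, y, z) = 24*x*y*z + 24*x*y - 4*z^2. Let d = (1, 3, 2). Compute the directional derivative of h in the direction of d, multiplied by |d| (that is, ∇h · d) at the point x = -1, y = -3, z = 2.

∂h/∂x = 24*y*z + 24*y
∂h/∂y = 24*x*z + 24*x
∂h/∂z = 24*x*y - 8*z
∇h at (-1, -3, 2) = (-216, -72, 56)
∇h · d = (-216)(1) + (-72)(3) + (56)(2) = -320

-320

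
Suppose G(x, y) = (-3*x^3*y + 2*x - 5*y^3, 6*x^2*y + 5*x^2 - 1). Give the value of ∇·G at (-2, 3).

-82

∂G₁/∂x = -9*x^2*y + 2
∂G₂/∂y = 6*x^2
∇·G = -9*x^2*y + 6*x^2 + 2
At (-2, 3): -82.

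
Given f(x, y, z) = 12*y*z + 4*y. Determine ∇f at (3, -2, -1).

(0, -8, -24)

∂f/∂x = 0
∂f/∂y = 12*z + 4
∂f/∂z = 12*y
∇f = (0, 12*z + 4, 12*y)
At (3, -2, -1): (0, -8, -24).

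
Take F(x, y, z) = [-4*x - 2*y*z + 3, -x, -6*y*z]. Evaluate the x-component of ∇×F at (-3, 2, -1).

6

(∇×F)_1 = ∂F₃/∂y − ∂F₂/∂z
= -6*z − (0)
= -6*z
At (-3, 2, -1): 6.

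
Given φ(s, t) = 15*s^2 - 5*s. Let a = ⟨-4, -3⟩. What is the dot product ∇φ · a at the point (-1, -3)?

140

∂φ/∂s = 30*s - 5
∂φ/∂t = 0
∇φ at (-1, -3) = (-35, 0)
∇φ · a = (-35)(-4) + (0)(-3) = 140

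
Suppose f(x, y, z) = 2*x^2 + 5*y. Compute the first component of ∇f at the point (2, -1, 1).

(∇f)_1 = ∂f/∂x = 4*x
At (2, -1, 1): 8.

8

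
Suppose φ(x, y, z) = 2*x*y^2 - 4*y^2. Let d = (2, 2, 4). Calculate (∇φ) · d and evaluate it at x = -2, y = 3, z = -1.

∂φ/∂x = 2*y^2
∂φ/∂y = 4*x*y - 8*y
∂φ/∂z = 0
∇φ at (-2, 3, -1) = (18, -48, 0)
∇φ · d = (18)(2) + (-48)(2) + (0)(4) = -60

-60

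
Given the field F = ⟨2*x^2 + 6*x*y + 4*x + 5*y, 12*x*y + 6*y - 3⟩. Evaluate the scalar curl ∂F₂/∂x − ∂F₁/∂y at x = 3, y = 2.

1

∂F₂/∂x = 12*y
∂F₁/∂y = 6*x + 5
Scalar curl = -6*x + 12*y - 5
At (3, 2): 1.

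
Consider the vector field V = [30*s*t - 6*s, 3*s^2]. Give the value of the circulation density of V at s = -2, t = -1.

48

∂V₂/∂s = 6*s
∂V₁/∂t = 30*s
Scalar curl = -24*s
At (-2, -1): 48.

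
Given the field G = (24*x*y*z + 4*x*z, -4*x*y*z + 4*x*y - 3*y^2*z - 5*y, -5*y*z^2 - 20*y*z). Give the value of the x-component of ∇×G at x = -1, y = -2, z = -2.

(∇×G)_1 = ∂G₃/∂y − ∂G₂/∂z
= -5*z^2 - 20*z − (-4*x*y - 3*y^2)
= 4*x*y + 3*y^2 - 5*z^2 - 20*z
At (-1, -2, -2): 40.

40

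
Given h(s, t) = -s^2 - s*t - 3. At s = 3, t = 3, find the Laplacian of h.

-2

∂²h/∂s² = -2
∂²h/∂t² = 0
∇²h = -2
At (3, 3): -2.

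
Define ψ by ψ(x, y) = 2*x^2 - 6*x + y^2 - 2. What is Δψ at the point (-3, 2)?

6

∂²ψ/∂x² = 4
∂²ψ/∂y² = 2
∇²ψ = 6
At (-3, 2): 6.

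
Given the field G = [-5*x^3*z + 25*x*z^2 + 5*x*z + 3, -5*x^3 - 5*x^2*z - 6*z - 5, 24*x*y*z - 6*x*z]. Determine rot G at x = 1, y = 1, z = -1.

(-13, -32, -5)

(∇×G)₁ = ∂G₃/∂y − ∂G₂/∂z = 5*x^2 + 24*x*z + 6
(∇×G)₂ = ∂G₁/∂z − ∂G₃/∂x = -5*x^3 + 50*x*z + 5*x - 24*y*z + 6*z
(∇×G)₃ = ∂G₂/∂x − ∂G₁/∂y = -15*x^2 - 10*x*z
∇×G = (5*x^2 + 24*x*z + 6, -5*x^3 + 50*x*z + 5*x - 24*y*z + 6*z, -15*x^2 - 10*x*z)
At (1, 1, -1): (-13, -32, -5).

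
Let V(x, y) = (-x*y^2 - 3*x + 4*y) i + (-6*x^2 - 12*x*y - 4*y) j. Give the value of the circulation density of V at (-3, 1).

14

∂V₂/∂x = -12*x - 12*y
∂V₁/∂y = -2*x*y + 4
Scalar curl = 2*x*y - 12*x - 12*y - 4
At (-3, 1): 14.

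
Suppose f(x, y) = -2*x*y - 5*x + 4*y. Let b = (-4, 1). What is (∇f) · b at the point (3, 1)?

26

∂f/∂x = -2*y - 5
∂f/∂y = -2*x + 4
∇f at (3, 1) = (-7, -2)
∇f · b = (-7)(-4) + (-2)(1) = 26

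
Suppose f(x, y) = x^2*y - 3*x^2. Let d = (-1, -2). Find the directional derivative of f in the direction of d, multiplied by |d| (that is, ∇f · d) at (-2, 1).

-16

∂f/∂x = 2*x*y - 6*x
∂f/∂y = x^2
∇f at (-2, 1) = (8, 4)
∇f · d = (8)(-1) + (4)(-2) = -16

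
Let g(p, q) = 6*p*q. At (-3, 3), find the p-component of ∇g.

18

(∇g)_1 = ∂g/∂p = 6*q
At (-3, 3): 18.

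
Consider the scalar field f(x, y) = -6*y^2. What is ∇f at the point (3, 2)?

∂f/∂x = 0
∂f/∂y = -12*y
∇f = (0, -12*y)
At (3, 2): (0, -24).

(0, -24)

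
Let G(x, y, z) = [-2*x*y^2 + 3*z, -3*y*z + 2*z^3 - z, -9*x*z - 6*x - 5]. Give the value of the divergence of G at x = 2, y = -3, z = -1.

-33

∂G₁/∂x = -2*y^2
∂G₂/∂y = -3*z
∂G₃/∂z = -9*x
∇·G = -9*x - 2*y^2 - 3*z
At (2, -3, -1): -33.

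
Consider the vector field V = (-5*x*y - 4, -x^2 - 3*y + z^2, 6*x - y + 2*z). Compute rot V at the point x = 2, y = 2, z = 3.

(∇×V)₁ = ∂V₃/∂y − ∂V₂/∂z = -2*z - 1
(∇×V)₂ = ∂V₁/∂z − ∂V₃/∂x = -6
(∇×V)₃ = ∂V₂/∂x − ∂V₁/∂y = 3*x
∇×V = (-2*z - 1, -6, 3*x)
At (2, 2, 3): (-7, -6, 6).

(-7, -6, 6)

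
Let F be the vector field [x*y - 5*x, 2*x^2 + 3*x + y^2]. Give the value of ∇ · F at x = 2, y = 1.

∂F₁/∂x = y - 5
∂F₂/∂y = 2*y
∇·F = 3*y - 5
At (2, 1): -2.

-2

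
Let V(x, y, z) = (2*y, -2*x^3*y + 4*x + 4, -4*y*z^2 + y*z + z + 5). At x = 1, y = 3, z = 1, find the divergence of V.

-22

∂V₁/∂x = 0
∂V₂/∂y = -2*x^3
∂V₃/∂z = -8*y*z + y + 1
∇·V = -2*x^3 - 8*y*z + y + 1
At (1, 3, 1): -22.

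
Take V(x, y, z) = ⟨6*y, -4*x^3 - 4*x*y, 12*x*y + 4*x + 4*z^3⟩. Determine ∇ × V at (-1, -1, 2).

(∇×V)₁ = ∂V₃/∂y − ∂V₂/∂z = 12*x
(∇×V)₂ = ∂V₁/∂z − ∂V₃/∂x = -12*y - 4
(∇×V)₃ = ∂V₂/∂x − ∂V₁/∂y = -12*x^2 - 4*y - 6
∇×V = (12*x, -12*y - 4, -12*x^2 - 4*y - 6)
At (-1, -1, 2): (-12, 8, -14).

(-12, 8, -14)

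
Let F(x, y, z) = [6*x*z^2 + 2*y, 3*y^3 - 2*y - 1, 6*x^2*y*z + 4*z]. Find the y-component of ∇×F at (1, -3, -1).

(∇×F)_2 = ∂F₁/∂z − ∂F₃/∂x
= 12*x*z − (12*x*y*z)
= -12*x*y*z + 12*x*z
At (1, -3, -1): -48.

-48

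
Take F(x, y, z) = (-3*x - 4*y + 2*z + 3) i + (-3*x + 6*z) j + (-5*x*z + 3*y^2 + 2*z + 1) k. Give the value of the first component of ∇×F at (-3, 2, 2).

6

(∇×F)_1 = ∂F₃/∂y − ∂F₂/∂z
= 6*y − (6)
= 6*y - 6
At (-3, 2, 2): 6.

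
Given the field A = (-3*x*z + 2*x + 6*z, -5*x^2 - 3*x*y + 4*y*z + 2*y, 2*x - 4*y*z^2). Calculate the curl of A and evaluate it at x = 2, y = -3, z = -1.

(8, -2, -11)

(∇×A)₁ = ∂A₃/∂y − ∂A₂/∂z = -4*y - 4*z^2
(∇×A)₂ = ∂A₁/∂z − ∂A₃/∂x = -3*x + 4
(∇×A)₃ = ∂A₂/∂x − ∂A₁/∂y = -10*x - 3*y
∇×A = (-4*y - 4*z^2, -3*x + 4, -10*x - 3*y)
At (2, -3, -1): (8, -2, -11).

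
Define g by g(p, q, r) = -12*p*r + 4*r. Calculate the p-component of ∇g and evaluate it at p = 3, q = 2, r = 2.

-24

(∇g)_1 = ∂g/∂p = -12*r
At (3, 2, 2): -24.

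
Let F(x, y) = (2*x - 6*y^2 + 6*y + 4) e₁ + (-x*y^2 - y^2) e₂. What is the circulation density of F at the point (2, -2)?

∂F₂/∂x = -y^2
∂F₁/∂y = -12*y + 6
Scalar curl = -y^2 + 12*y - 6
At (2, -2): -34.

-34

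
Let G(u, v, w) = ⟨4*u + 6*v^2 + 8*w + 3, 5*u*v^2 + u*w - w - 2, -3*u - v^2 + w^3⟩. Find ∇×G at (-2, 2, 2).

(-1, 11, -2)

(∇×G)₁ = ∂G₃/∂v − ∂G₂/∂w = -u - 2*v + 1
(∇×G)₂ = ∂G₁/∂w − ∂G₃/∂u = 11
(∇×G)₃ = ∂G₂/∂u − ∂G₁/∂v = 5*v^2 - 12*v + w
∇×G = (-u - 2*v + 1, 11, 5*v^2 - 12*v + w)
At (-2, 2, 2): (-1, 11, -2).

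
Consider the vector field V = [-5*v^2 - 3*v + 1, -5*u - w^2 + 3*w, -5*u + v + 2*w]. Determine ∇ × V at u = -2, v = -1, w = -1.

(-4, 5, -12)

(∇×V)₁ = ∂V₃/∂v − ∂V₂/∂w = 2*w - 2
(∇×V)₂ = ∂V₁/∂w − ∂V₃/∂u = 5
(∇×V)₃ = ∂V₂/∂u − ∂V₁/∂v = 10*v - 2
∇×V = (2*w - 2, 5, 10*v - 2)
At (-2, -1, -1): (-4, 5, -12).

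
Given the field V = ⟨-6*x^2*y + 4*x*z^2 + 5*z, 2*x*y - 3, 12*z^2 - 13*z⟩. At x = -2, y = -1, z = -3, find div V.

∂V₁/∂x = -12*x*y + 4*z^2
∂V₂/∂y = 2*x
∂V₃/∂z = 24*z - 13
∇·V = -12*x*y + 2*x + 4*z^2 + 24*z - 13
At (-2, -1, -3): -77.

-77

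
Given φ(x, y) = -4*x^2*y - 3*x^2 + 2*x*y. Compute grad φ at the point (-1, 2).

(26, -6)

∂φ/∂x = -8*x*y - 6*x + 2*y
∂φ/∂y = -4*x^2 + 2*x
∇φ = (-8*x*y - 6*x + 2*y, -4*x^2 + 2*x)
At (-1, 2): (26, -6).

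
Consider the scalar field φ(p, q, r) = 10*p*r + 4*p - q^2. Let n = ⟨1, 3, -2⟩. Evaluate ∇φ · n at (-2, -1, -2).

∂φ/∂p = 10*r + 4
∂φ/∂q = -2*q
∂φ/∂r = 10*p
∇φ at (-2, -1, -2) = (-16, 2, -20)
∇φ · n = (-16)(1) + (2)(3) + (-20)(-2) = 30

30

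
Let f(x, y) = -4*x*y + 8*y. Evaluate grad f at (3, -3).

(12, -4)

∂f/∂x = -4*y
∂f/∂y = -4*x + 8
∇f = (-4*y, -4*x + 8)
At (3, -3): (12, -4).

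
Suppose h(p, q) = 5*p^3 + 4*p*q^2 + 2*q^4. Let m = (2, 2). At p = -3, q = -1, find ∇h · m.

∂h/∂p = 15*p^2 + 4*q^2
∂h/∂q = 8*p*q + 8*q^3
∇h at (-3, -1) = (139, 16)
∇h · m = (139)(2) + (16)(2) = 310

310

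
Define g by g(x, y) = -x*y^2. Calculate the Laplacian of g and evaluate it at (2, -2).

-4

∂²g/∂x² = 0
∂²g/∂y² = -2*x
∇²g = -2*x
At (2, -2): -4.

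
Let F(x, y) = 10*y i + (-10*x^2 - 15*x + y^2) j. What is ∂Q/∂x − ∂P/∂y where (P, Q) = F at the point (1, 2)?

∂F₂/∂x = -20*x - 15
∂F₁/∂y = 10
Scalar curl = -20*x - 25
At (1, 2): -45.

-45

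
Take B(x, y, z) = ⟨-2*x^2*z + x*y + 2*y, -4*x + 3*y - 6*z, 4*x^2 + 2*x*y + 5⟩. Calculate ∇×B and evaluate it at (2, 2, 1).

(10, -28, -8)

(∇×B)₁ = ∂B₃/∂y − ∂B₂/∂z = 2*x + 6
(∇×B)₂ = ∂B₁/∂z − ∂B₃/∂x = -2*x^2 - 8*x - 2*y
(∇×B)₃ = ∂B₂/∂x − ∂B₁/∂y = -x - 6
∇×B = (2*x + 6, -2*x^2 - 8*x - 2*y, -x - 6)
At (2, 2, 1): (10, -28, -8).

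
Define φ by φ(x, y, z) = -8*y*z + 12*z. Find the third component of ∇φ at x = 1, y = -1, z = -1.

(∇φ)_3 = ∂φ/∂z = -8*y + 12
At (1, -1, -1): 20.

20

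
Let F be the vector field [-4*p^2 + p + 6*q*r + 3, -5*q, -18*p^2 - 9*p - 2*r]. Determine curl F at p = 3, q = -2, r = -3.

(∇×F)₁ = ∂F₃/∂q − ∂F₂/∂r = 0
(∇×F)₂ = ∂F₁/∂r − ∂F₃/∂p = 36*p + 6*q + 9
(∇×F)₃ = ∂F₂/∂p − ∂F₁/∂q = -6*r
∇×F = (0, 36*p + 6*q + 9, -6*r)
At (3, -2, -3): (0, 105, 18).

(0, 105, 18)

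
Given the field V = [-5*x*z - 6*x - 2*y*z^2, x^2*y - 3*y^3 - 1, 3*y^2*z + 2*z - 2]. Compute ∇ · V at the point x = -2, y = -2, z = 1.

-29

∂V₁/∂x = -5*z - 6
∂V₂/∂y = x^2 - 9*y^2
∂V₃/∂z = 3*y^2 + 2
∇·V = x^2 - 6*y^2 - 5*z - 4
At (-2, -2, 1): -29.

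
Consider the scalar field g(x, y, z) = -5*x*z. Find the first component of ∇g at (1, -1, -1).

5

(∇g)_1 = ∂g/∂x = -5*z
At (1, -1, -1): 5.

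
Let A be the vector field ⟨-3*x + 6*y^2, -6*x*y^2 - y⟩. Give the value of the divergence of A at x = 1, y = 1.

-16

∂A₁/∂x = -3
∂A₂/∂y = -12*x*y - 1
∇·A = -12*x*y - 4
At (1, 1): -16.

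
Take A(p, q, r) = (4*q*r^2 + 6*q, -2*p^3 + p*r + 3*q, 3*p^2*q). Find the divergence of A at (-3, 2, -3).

3

∂A₁/∂p = 0
∂A₂/∂q = 3
∂A₃/∂r = 0
∇·A = 3
At (-3, 2, -3): 3.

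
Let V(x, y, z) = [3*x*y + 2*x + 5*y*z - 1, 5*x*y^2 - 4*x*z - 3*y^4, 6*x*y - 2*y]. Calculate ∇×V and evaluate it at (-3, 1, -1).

(-32, -1, 23)

(∇×V)₁ = ∂V₃/∂y − ∂V₂/∂z = 10*x - 2
(∇×V)₂ = ∂V₁/∂z − ∂V₃/∂x = -y
(∇×V)₃ = ∂V₂/∂x − ∂V₁/∂y = -3*x + 5*y^2 - 9*z
∇×V = (10*x - 2, -y, -3*x + 5*y^2 - 9*z)
At (-3, 1, -1): (-32, -1, 23).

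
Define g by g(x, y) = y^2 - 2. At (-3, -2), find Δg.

2

∂²g/∂x² = 0
∂²g/∂y² = 2
∇²g = 2
At (-3, -2): 2.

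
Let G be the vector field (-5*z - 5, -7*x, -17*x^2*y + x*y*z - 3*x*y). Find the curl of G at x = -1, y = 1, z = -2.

(-12, -34, -7)

(∇×G)₁ = ∂G₃/∂y − ∂G₂/∂z = -17*x^2 + x*z - 3*x
(∇×G)₂ = ∂G₁/∂z − ∂G₃/∂x = 34*x*y - y*z + 3*y - 5
(∇×G)₃ = ∂G₂/∂x − ∂G₁/∂y = -7
∇×G = (-17*x^2 + x*z - 3*x, 34*x*y - y*z + 3*y - 5, -7)
At (-1, 1, -2): (-12, -34, -7).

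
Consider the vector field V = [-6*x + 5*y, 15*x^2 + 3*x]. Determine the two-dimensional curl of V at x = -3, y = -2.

∂V₂/∂x = 30*x + 3
∂V₁/∂y = 5
Scalar curl = 30*x - 2
At (-3, -2): -92.

-92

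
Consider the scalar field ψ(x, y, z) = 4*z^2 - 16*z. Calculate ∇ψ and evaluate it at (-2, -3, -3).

∂ψ/∂x = 0
∂ψ/∂y = 0
∂ψ/∂z = 8*z - 16
∇ψ = (0, 0, 8*z - 16)
At (-2, -3, -3): (0, 0, -40).

(0, 0, -40)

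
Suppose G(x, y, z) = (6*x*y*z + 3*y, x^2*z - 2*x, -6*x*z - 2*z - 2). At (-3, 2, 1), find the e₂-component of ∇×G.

-30

(∇×G)_2 = ∂G₁/∂z − ∂G₃/∂x
= 6*x*y − (-6*z)
= 6*x*y + 6*z
At (-3, 2, 1): -30.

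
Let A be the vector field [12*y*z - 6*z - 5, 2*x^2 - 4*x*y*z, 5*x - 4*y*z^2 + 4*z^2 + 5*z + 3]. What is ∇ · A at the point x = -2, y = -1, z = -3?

∂A₁/∂x = 0
∂A₂/∂y = -4*x*z
∂A₃/∂z = -8*y*z + 8*z + 5
∇·A = -4*x*z - 8*y*z + 8*z + 5
At (-2, -1, -3): -67.

-67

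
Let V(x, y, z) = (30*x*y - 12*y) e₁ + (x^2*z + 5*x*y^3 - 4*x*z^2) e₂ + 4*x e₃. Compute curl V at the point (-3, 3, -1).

(15, -4, 239)

(∇×V)₁ = ∂V₃/∂y − ∂V₂/∂z = -x^2 + 8*x*z
(∇×V)₂ = ∂V₁/∂z − ∂V₃/∂x = -4
(∇×V)₃ = ∂V₂/∂x − ∂V₁/∂y = 2*x*z - 30*x + 5*y^3 - 4*z^2 + 12
∇×V = (-x^2 + 8*x*z, -4, 2*x*z - 30*x + 5*y^3 - 4*z^2 + 12)
At (-3, 3, -1): (15, -4, 239).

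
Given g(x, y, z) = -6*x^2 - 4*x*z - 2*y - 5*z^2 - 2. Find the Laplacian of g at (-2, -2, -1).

-22

∂²g/∂x² = -12
∂²g/∂y² = 0
∂²g/∂z² = -10
∇²g = -22
At (-2, -2, -1): -22.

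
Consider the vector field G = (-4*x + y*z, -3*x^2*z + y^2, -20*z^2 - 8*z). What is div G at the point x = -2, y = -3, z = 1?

-58

∂G₁/∂x = -4
∂G₂/∂y = 2*y
∂G₃/∂z = -40*z - 8
∇·G = 2*y - 40*z - 12
At (-2, -3, 1): -58.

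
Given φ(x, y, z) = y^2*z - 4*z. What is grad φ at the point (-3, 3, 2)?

∂φ/∂x = 0
∂φ/∂y = 2*y*z
∂φ/∂z = y^2 - 4
∇φ = (0, 2*y*z, y^2 - 4)
At (-3, 3, 2): (0, 12, 5).

(0, 12, 5)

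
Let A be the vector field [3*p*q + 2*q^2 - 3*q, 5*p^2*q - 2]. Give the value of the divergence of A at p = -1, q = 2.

11

∂A₁/∂p = 3*q
∂A₂/∂q = 5*p^2
∇·A = 5*p^2 + 3*q
At (-1, 2): 11.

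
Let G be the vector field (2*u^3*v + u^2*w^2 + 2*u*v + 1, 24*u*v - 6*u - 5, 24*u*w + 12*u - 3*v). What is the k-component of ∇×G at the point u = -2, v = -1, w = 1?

-10

(∇×G)_3 = ∂G₂/∂u − ∂G₁/∂v
= 24*v - 6 − (2*u^3 + 2*u)
= -2*u^3 - 2*u + 24*v - 6
At (-2, -1, 1): -10.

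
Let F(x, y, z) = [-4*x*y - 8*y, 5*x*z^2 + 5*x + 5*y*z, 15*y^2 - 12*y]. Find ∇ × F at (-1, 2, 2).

(58, 0, 29)

(∇×F)₁ = ∂F₃/∂y − ∂F₂/∂z = -10*x*z + 25*y - 12
(∇×F)₂ = ∂F₁/∂z − ∂F₃/∂x = 0
(∇×F)₃ = ∂F₂/∂x − ∂F₁/∂y = 4*x + 5*z^2 + 13
∇×F = (-10*x*z + 25*y - 12, 0, 4*x + 5*z^2 + 13)
At (-1, 2, 2): (58, 0, 29).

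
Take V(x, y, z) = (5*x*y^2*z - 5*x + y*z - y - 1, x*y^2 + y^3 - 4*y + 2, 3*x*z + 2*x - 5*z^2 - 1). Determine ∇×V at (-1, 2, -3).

(∇×V)₁ = ∂V₃/∂y − ∂V₂/∂z = 0
(∇×V)₂ = ∂V₁/∂z − ∂V₃/∂x = 5*x*y^2 + y - 3*z - 2
(∇×V)₃ = ∂V₂/∂x − ∂V₁/∂y = -10*x*y*z + y^2 - z + 1
∇×V = (0, 5*x*y^2 + y - 3*z - 2, -10*x*y*z + y^2 - z + 1)
At (-1, 2, -3): (0, -11, -52).

(0, -11, -52)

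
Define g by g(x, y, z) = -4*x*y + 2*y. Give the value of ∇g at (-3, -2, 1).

(8, 14, 0)

∂g/∂x = -4*y
∂g/∂y = -4*x + 2
∂g/∂z = 0
∇g = (-4*y, -4*x + 2, 0)
At (-3, -2, 1): (8, 14, 0).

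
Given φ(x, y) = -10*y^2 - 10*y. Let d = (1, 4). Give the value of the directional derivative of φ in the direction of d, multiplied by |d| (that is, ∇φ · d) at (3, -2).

∂φ/∂x = 0
∂φ/∂y = -20*y - 10
∇φ at (3, -2) = (0, 30)
∇φ · d = (0)(1) + (30)(4) = 120

120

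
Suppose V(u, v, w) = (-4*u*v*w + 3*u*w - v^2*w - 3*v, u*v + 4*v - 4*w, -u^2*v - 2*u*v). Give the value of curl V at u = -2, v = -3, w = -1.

(∇×V)₁ = ∂V₃/∂v − ∂V₂/∂w = -u^2 - 2*u + 4
(∇×V)₂ = ∂V₁/∂w − ∂V₃/∂u = -2*u*v + 3*u - v^2 + 2*v
(∇×V)₃ = ∂V₂/∂u − ∂V₁/∂v = 4*u*w + 2*v*w + v + 3
∇×V = (-u^2 - 2*u + 4, -2*u*v + 3*u - v^2 + 2*v, 4*u*w + 2*v*w + v + 3)
At (-2, -3, -1): (4, -33, 14).

(4, -33, 14)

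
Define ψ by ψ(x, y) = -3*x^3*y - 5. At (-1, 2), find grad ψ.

(-18, 3)

∂ψ/∂x = -9*x^2*y
∂ψ/∂y = -3*x^3
∇ψ = (-9*x^2*y, -3*x^3)
At (-1, 2): (-18, 3).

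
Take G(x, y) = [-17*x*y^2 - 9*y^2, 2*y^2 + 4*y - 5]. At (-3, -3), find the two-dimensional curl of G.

∂G₂/∂x = 0
∂G₁/∂y = -34*x*y - 18*y
Scalar curl = 34*x*y + 18*y
At (-3, -3): 252.

252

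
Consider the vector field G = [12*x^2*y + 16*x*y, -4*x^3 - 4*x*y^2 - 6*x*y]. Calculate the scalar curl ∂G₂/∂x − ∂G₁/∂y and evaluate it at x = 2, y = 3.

∂G₂/∂x = -12*x^2 - 4*y^2 - 6*y
∂G₁/∂y = 12*x^2 + 16*x
Scalar curl = -24*x^2 - 16*x - 4*y^2 - 6*y
At (2, 3): -182.

-182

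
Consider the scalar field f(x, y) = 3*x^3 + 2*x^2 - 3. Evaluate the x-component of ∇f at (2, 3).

44

(∇f)_1 = ∂f/∂x = 9*x^2 + 4*x
At (2, 3): 44.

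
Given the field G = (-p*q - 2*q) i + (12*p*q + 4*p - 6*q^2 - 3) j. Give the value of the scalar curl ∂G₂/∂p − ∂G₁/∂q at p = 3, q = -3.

-27

∂G₂/∂p = 12*q + 4
∂G₁/∂q = -p - 2
Scalar curl = p + 12*q + 6
At (3, -3): -27.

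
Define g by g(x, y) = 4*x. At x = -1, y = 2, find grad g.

(4, 0)

∂g/∂x = 4
∂g/∂y = 0
∇g = (4, 0)
At (-1, 2): (4, 0).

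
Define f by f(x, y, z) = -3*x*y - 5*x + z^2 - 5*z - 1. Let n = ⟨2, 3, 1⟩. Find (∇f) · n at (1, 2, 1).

-34

∂f/∂x = -3*y - 5
∂f/∂y = -3*x
∂f/∂z = 2*z - 5
∇f at (1, 2, 1) = (-11, -3, -3)
∇f · n = (-11)(2) + (-3)(3) + (-3)(1) = -34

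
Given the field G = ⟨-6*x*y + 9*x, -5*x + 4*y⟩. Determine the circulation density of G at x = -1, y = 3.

∂G₂/∂x = -5
∂G₁/∂y = -6*x
Scalar curl = 6*x - 5
At (-1, 3): -11.

-11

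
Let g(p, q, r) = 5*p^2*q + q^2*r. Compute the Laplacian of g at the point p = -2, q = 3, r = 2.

∂²g/∂p² = 10*q
∂²g/∂q² = 2*r
∂²g/∂r² = 0
∇²g = 10*q + 2*r
At (-2, 3, 2): 34.

34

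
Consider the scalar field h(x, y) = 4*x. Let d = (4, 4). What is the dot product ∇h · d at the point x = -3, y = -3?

16

∂h/∂x = 4
∂h/∂y = 0
∇h at (-3, -3) = (4, 0)
∇h · d = (4)(4) + (0)(4) = 16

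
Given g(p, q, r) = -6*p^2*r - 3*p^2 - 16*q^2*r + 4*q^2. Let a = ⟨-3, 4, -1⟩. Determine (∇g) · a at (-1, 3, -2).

∂g/∂p = -12*p*r - 6*p
∂g/∂q = -32*q*r + 8*q
∂g/∂r = -6*p^2 - 16*q^2
∇g at (-1, 3, -2) = (-18, 216, -150)
∇g · a = (-18)(-3) + (216)(4) + (-150)(-1) = 1068

1068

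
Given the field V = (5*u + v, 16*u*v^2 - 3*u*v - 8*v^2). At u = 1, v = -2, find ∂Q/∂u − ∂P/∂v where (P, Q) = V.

∂V₂/∂u = 16*v^2 - 3*v
∂V₁/∂v = 1
Scalar curl = 16*v^2 - 3*v - 1
At (1, -2): 69.

69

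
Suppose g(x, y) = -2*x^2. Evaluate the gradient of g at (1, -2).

∂g/∂x = -4*x
∂g/∂y = 0
∇g = (-4*x, 0)
At (1, -2): (-4, 0).

(-4, 0)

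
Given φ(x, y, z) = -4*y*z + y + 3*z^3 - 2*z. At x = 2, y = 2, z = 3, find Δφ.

54

∂²φ/∂x² = 0
∂²φ/∂y² = 0
∂²φ/∂z² = 18*z
∇²φ = 18*z
At (2, 2, 3): 54.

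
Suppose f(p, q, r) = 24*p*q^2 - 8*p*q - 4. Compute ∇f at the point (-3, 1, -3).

∂f/∂p = 24*q^2 - 8*q
∂f/∂q = 48*p*q - 8*p
∂f/∂r = 0
∇f = (24*q^2 - 8*q, 48*p*q - 8*p, 0)
At (-3, 1, -3): (16, -120, 0).

(16, -120, 0)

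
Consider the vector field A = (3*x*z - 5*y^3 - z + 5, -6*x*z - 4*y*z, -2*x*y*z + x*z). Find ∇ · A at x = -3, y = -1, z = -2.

-7

∂A₁/∂x = 3*z
∂A₂/∂y = -4*z
∂A₃/∂z = -2*x*y + x
∇·A = -2*x*y + x - z
At (-3, -1, -2): -7.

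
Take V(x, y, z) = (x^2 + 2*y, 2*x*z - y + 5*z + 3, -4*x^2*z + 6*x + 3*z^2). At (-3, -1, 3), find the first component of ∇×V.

1

(∇×V)_1 = ∂V₃/∂y − ∂V₂/∂z
= 0 − (2*x + 5)
= -2*x - 5
At (-3, -1, 3): 1.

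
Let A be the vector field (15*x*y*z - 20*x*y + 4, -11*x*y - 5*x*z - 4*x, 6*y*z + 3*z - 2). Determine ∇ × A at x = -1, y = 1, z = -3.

(∇×A)₁ = ∂A₃/∂y − ∂A₂/∂z = 5*x + 6*z
(∇×A)₂ = ∂A₁/∂z − ∂A₃/∂x = 15*x*y
(∇×A)₃ = ∂A₂/∂x − ∂A₁/∂y = -15*x*z + 20*x - 11*y - 5*z - 4
∇×A = (5*x + 6*z, 15*x*y, -15*x*z + 20*x - 11*y - 5*z - 4)
At (-1, 1, -3): (-23, -15, -65).

(-23, -15, -65)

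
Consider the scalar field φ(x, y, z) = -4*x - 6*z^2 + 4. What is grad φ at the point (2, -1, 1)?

∂φ/∂x = -4
∂φ/∂y = 0
∂φ/∂z = -12*z
∇φ = (-4, 0, -12*z)
At (2, -1, 1): (-4, 0, -12).

(-4, 0, -12)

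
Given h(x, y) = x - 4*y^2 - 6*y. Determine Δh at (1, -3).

-8

∂²h/∂x² = 0
∂²h/∂y² = -8
∇²h = -8
At (1, -3): -8.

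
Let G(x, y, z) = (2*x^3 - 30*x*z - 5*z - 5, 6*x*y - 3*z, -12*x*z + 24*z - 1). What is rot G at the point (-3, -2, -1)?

(∇×G)₁ = ∂G₃/∂y − ∂G₂/∂z = 3
(∇×G)₂ = ∂G₁/∂z − ∂G₃/∂x = -30*x + 12*z - 5
(∇×G)₃ = ∂G₂/∂x − ∂G₁/∂y = 6*y
∇×G = (3, -30*x + 12*z - 5, 6*y)
At (-3, -2, -1): (3, 73, -12).

(3, 73, -12)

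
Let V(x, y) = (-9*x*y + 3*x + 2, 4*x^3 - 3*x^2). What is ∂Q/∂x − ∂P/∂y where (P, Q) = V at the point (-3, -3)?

∂V₂/∂x = 12*x^2 - 6*x
∂V₁/∂y = -9*x
Scalar curl = 12*x^2 + 3*x
At (-3, -3): 99.

99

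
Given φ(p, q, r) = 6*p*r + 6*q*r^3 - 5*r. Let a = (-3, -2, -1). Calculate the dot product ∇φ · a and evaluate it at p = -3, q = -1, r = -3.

563

∂φ/∂p = 6*r
∂φ/∂q = 6*r^3
∂φ/∂r = 6*p + 18*q*r^2 - 5
∇φ at (-3, -1, -3) = (-18, -162, -185)
∇φ · a = (-18)(-3) + (-162)(-2) + (-185)(-1) = 563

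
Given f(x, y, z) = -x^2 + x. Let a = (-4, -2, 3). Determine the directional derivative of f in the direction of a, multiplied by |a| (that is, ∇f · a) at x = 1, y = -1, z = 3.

4

∂f/∂x = -2*x + 1
∂f/∂y = 0
∂f/∂z = 0
∇f at (1, -1, 3) = (-1, 0, 0)
∇f · a = (-1)(-4) + (0)(-2) + (0)(3) = 4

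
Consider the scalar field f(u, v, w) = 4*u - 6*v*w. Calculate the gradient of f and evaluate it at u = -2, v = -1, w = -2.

∂f/∂u = 4
∂f/∂v = -6*w
∂f/∂w = -6*v
∇f = (4, -6*w, -6*v)
At (-2, -1, -2): (4, 12, 6).

(4, 12, 6)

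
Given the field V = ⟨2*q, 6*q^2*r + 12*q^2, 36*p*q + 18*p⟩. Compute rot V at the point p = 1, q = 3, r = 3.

(∇×V)₁ = ∂V₃/∂q − ∂V₂/∂r = 36*p - 6*q^2
(∇×V)₂ = ∂V₁/∂r − ∂V₃/∂p = -36*q - 18
(∇×V)₃ = ∂V₂/∂p − ∂V₁/∂q = -2
∇×V = (36*p - 6*q^2, -36*q - 18, -2)
At (1, 3, 3): (-18, -126, -2).

(-18, -126, -2)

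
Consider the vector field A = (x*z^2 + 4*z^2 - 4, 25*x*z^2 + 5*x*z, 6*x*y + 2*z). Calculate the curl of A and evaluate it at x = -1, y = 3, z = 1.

(49, -12, 30)

(∇×A)₁ = ∂A₃/∂y − ∂A₂/∂z = -50*x*z + x
(∇×A)₂ = ∂A₁/∂z − ∂A₃/∂x = 2*x*z - 6*y + 8*z
(∇×A)₃ = ∂A₂/∂x − ∂A₁/∂y = 25*z^2 + 5*z
∇×A = (-50*x*z + x, 2*x*z - 6*y + 8*z, 25*z^2 + 5*z)
At (-1, 3, 1): (49, -12, 30).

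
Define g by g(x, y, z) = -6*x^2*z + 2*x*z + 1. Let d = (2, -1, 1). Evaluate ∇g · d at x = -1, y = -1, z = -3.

∂g/∂x = -12*x*z + 2*z
∂g/∂y = 0
∂g/∂z = -6*x^2 + 2*x
∇g at (-1, -1, -3) = (-42, 0, -8)
∇g · d = (-42)(2) + (0)(-1) + (-8)(1) = -92

-92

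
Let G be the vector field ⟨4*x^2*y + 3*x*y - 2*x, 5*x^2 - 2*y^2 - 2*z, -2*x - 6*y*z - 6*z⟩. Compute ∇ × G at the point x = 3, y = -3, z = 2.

(∇×G)₁ = ∂G₃/∂y − ∂G₂/∂z = -6*z + 2
(∇×G)₂ = ∂G₁/∂z − ∂G₃/∂x = 2
(∇×G)₃ = ∂G₂/∂x − ∂G₁/∂y = -4*x^2 + 7*x
∇×G = (-6*z + 2, 2, -4*x^2 + 7*x)
At (3, -3, 2): (-10, 2, -15).

(-10, 2, -15)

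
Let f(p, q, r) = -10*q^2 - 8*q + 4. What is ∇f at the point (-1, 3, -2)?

∂f/∂p = 0
∂f/∂q = -20*q - 8
∂f/∂r = 0
∇f = (0, -20*q - 8, 0)
At (-1, 3, -2): (0, -68, 0).

(0, -68, 0)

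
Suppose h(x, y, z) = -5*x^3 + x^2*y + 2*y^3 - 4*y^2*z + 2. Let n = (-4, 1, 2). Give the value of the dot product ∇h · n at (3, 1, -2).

∂h/∂x = -15*x^2 + 2*x*y
∂h/∂y = x^2 + 6*y^2 - 8*y*z
∂h/∂z = -4*y^2
∇h at (3, 1, -2) = (-129, 31, -4)
∇h · n = (-129)(-4) + (31)(1) + (-4)(2) = 539

539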